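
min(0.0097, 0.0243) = 0.0097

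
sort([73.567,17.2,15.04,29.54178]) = [15.04,17.2,29.54178,73.567]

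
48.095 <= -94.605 False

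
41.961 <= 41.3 False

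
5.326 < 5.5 True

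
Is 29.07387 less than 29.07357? No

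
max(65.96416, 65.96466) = 65.96466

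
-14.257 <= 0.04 True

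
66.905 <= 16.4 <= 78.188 False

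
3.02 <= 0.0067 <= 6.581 False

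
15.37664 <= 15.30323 False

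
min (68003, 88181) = 68003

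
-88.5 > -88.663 True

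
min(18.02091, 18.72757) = 18.02091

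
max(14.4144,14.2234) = 14.4144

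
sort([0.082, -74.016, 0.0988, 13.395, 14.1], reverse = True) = [14.1, 13.395, 0.0988, 0.082, -74.016]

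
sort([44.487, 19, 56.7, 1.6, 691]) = [1.6, 19, 44.487, 56.7, 691]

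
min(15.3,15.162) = 15.162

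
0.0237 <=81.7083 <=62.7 False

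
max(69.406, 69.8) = 69.8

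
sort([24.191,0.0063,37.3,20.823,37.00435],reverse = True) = [37.3,37.00435,24.191,20.823,0.0063]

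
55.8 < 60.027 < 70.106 True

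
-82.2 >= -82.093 False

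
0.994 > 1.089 False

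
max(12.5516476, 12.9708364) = 12.9708364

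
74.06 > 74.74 False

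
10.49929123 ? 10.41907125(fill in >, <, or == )>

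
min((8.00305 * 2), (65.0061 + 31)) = 16.0061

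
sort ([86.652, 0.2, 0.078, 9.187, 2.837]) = [0.078, 0.2, 2.837, 9.187, 86.652]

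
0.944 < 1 True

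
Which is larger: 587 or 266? 587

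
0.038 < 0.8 True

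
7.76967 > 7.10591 True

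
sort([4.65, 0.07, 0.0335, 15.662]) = [0.0335, 0.07, 4.65, 15.662]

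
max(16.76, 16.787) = 16.787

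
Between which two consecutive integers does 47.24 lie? 47 and 48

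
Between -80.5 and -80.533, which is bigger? -80.5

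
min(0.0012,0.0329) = 0.0012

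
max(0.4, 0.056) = 0.4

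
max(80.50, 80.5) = 80.5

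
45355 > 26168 True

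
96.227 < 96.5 True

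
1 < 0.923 False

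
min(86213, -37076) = -37076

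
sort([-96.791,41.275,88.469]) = [-96.791,41.275,88.469]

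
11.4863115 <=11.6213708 True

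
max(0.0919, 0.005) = 0.0919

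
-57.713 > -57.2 False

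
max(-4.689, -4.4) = -4.4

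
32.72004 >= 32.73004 False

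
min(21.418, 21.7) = 21.418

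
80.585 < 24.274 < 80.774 False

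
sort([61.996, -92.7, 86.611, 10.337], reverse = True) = [86.611, 61.996, 10.337, -92.7]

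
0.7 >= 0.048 True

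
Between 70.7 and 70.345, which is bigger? 70.7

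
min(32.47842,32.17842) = 32.17842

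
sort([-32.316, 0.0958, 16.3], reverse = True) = [16.3, 0.0958, -32.316]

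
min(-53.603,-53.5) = -53.603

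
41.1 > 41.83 False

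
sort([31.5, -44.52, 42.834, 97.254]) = [-44.52, 31.5, 42.834, 97.254]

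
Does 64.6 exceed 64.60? No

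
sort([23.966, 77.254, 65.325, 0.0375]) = [0.0375, 23.966, 65.325, 77.254]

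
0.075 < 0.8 True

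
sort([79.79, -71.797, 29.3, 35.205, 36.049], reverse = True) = [79.79, 36.049, 35.205, 29.3, -71.797]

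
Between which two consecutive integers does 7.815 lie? 7 and 8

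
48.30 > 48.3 False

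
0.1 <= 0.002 False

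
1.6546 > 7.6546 False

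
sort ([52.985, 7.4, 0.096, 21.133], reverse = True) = [52.985, 21.133, 7.4, 0.096]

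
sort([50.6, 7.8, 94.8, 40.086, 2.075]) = [2.075, 7.8, 40.086, 50.6, 94.8]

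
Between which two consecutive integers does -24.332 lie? -25 and -24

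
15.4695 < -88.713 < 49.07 False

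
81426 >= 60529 True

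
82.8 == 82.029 False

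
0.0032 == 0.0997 False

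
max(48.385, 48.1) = 48.385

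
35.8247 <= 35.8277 True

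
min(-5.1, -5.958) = -5.958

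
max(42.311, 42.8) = 42.8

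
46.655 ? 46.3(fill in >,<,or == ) >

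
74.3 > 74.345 False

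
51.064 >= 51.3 False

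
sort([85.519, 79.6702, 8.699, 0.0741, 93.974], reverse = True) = [93.974, 85.519, 79.6702, 8.699, 0.0741]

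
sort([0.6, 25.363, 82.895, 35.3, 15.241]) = [0.6, 15.241, 25.363, 35.3, 82.895]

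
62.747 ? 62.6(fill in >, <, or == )>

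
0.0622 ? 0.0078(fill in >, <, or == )>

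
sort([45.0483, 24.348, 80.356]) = [24.348, 45.0483, 80.356]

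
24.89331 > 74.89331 False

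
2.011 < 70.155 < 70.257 True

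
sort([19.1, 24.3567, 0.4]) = [0.4, 19.1, 24.3567]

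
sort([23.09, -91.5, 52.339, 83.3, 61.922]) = [-91.5, 23.09, 52.339, 61.922, 83.3]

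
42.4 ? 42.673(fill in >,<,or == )<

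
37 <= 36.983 False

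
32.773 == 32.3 False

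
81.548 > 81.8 False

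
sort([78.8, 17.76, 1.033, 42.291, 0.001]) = [0.001, 1.033, 17.76, 42.291, 78.8]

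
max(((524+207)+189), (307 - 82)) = 920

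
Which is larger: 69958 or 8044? 69958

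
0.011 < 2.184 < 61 True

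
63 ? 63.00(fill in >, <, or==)==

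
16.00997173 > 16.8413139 False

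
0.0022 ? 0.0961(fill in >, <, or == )<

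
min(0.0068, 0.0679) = 0.0068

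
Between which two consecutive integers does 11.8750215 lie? 11 and 12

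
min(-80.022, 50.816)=-80.022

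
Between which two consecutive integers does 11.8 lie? 11 and 12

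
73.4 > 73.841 False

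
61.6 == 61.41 False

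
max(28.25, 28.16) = 28.25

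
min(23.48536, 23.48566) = 23.48536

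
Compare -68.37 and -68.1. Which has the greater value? -68.1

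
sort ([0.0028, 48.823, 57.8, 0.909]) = [0.0028, 0.909, 48.823, 57.8]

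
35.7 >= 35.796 False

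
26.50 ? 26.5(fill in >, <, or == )==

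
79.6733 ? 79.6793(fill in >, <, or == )<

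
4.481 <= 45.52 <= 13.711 False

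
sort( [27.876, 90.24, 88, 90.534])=[27.876, 88, 90.24, 90.534]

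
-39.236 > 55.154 False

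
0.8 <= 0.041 False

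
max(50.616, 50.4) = 50.616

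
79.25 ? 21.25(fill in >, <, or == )>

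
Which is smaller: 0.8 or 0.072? 0.072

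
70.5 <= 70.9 True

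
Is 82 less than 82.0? No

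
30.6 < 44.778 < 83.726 True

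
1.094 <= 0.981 False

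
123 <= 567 True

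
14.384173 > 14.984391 False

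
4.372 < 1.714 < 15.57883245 False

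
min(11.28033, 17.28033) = 11.28033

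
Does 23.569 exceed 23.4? Yes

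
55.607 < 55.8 True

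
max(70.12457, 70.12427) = 70.12457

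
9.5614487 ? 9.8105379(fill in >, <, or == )<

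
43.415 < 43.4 False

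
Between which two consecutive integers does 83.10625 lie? 83 and 84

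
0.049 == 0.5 False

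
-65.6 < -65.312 True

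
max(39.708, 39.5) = 39.708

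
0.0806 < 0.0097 False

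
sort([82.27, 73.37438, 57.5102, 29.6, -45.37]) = [-45.37, 29.6, 57.5102, 73.37438, 82.27]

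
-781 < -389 True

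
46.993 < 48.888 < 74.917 True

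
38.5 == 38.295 False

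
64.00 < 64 False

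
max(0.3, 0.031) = 0.3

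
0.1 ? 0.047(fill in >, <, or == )>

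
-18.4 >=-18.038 False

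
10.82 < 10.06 False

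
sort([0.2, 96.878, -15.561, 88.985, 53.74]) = [-15.561, 0.2, 53.74, 88.985, 96.878]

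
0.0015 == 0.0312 False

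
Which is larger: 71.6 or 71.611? 71.611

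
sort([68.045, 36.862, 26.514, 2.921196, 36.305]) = [2.921196, 26.514, 36.305, 36.862, 68.045]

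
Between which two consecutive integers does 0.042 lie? 0 and 1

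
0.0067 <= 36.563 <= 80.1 True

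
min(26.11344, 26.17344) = 26.11344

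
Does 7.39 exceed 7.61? No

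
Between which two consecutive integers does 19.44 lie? 19 and 20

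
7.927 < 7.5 False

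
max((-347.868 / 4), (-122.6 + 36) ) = -86.6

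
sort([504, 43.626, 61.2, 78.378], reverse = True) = [504, 78.378, 61.2, 43.626]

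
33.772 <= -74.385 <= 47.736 False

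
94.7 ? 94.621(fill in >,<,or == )>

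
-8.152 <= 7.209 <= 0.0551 False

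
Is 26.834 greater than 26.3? Yes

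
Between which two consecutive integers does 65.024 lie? 65 and 66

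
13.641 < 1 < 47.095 False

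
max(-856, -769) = -769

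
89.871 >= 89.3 True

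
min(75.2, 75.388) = 75.2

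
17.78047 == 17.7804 False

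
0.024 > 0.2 False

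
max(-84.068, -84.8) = -84.068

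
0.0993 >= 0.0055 True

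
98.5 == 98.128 False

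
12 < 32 True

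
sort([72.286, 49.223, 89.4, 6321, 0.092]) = [0.092, 49.223, 72.286, 89.4, 6321]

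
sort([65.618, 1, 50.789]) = [1, 50.789, 65.618]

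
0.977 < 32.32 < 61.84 True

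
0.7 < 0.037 False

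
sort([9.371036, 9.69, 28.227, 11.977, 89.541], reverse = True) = [89.541, 28.227, 11.977, 9.69, 9.371036]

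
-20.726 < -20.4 True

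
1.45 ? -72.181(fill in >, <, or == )>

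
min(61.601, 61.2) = 61.2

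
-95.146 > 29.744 False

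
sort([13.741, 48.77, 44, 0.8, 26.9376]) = [0.8, 13.741, 26.9376, 44, 48.77]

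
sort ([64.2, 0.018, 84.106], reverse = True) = [84.106, 64.2, 0.018]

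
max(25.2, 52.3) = 52.3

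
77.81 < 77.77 False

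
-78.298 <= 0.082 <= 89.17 True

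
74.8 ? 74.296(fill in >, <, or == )>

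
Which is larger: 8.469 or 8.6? 8.6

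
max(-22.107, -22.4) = -22.107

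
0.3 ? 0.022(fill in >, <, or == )>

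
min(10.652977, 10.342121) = 10.342121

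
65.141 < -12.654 False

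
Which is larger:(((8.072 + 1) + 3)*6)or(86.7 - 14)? (86.7 - 14)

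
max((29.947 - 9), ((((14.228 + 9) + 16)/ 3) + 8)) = 21.076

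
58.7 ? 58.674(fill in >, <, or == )>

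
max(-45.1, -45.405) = -45.1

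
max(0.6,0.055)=0.6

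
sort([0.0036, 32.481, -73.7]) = [-73.7, 0.0036, 32.481]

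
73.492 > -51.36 True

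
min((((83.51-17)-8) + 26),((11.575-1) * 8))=84.51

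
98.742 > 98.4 True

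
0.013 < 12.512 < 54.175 True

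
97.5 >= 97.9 False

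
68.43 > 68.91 False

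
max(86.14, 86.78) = 86.78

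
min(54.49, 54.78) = 54.49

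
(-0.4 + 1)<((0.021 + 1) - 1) False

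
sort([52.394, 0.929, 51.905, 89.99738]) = [0.929, 51.905, 52.394, 89.99738]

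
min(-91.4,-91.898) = -91.898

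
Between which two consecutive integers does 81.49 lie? 81 and 82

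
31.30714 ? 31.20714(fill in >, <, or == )>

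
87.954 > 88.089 False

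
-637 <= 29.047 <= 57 True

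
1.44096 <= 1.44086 False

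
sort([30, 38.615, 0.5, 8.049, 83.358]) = [0.5, 8.049, 30, 38.615, 83.358]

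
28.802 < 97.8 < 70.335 False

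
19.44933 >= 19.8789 False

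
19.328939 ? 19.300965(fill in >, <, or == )>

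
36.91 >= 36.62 True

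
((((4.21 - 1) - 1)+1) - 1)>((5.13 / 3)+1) False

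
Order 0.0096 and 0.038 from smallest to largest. 0.0096, 0.038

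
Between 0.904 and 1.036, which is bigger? 1.036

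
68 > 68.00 False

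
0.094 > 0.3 False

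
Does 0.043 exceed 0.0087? Yes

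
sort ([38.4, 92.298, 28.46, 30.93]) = [28.46, 30.93, 38.4, 92.298]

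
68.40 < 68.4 False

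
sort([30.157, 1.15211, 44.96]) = [1.15211, 30.157, 44.96]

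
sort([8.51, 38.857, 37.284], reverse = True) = [38.857, 37.284, 8.51]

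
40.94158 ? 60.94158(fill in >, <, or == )<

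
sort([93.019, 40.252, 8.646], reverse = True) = [93.019, 40.252, 8.646]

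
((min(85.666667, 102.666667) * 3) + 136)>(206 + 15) True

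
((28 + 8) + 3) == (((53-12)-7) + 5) True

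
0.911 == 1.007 False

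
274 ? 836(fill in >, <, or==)<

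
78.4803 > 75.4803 True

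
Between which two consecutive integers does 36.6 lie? 36 and 37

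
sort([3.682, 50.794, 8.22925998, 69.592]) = [3.682, 8.22925998, 50.794, 69.592]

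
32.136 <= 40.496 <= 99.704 True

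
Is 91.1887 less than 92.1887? Yes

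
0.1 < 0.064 False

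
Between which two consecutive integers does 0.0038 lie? 0 and 1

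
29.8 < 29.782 False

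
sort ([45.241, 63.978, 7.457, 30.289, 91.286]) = [7.457, 30.289, 45.241, 63.978, 91.286]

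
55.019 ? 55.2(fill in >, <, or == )<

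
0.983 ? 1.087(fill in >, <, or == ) <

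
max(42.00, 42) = 42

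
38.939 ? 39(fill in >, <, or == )<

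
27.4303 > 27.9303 False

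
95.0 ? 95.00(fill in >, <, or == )==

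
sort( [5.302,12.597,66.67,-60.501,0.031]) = [-60.501,0.031,5.302,12.597,66.67]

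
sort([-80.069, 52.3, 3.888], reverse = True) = [52.3, 3.888, -80.069]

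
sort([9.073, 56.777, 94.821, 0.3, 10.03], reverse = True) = [94.821, 56.777, 10.03, 9.073, 0.3]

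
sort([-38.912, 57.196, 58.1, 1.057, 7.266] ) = [-38.912, 1.057, 7.266, 57.196, 58.1]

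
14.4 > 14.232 True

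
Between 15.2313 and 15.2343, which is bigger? 15.2343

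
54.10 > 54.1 False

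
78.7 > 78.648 True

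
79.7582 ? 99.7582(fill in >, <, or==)<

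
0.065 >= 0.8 False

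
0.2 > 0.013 True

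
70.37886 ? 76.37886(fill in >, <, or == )<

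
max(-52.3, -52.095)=-52.095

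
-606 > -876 True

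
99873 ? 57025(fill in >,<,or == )>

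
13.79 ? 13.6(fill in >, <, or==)>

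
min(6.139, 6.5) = 6.139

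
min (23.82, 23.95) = 23.82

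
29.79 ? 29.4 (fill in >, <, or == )>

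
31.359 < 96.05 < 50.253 False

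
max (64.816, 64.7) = 64.816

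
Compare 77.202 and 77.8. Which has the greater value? 77.8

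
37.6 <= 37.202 False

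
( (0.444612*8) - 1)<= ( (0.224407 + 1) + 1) False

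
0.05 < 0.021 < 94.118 False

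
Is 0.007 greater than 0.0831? No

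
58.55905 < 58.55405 False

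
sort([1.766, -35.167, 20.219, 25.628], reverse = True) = [25.628, 20.219, 1.766, -35.167]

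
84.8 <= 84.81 True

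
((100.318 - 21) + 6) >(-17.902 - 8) True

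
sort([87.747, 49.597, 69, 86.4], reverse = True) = [87.747, 86.4, 69, 49.597]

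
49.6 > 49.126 True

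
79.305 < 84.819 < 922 True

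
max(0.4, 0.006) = 0.4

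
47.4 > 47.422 False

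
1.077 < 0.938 False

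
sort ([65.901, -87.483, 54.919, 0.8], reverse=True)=[65.901, 54.919, 0.8, -87.483]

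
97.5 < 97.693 True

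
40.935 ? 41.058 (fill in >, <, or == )<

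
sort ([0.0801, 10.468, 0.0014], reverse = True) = [10.468, 0.0801, 0.0014]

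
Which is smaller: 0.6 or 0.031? 0.031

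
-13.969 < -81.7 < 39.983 False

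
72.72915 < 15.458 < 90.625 False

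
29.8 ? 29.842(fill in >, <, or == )<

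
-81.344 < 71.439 True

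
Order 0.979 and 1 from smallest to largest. 0.979, 1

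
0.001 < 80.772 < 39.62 False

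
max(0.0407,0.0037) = 0.0407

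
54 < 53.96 False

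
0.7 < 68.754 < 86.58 True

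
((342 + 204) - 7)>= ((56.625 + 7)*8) True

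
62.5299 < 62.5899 True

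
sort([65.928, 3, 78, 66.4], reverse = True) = [78, 66.4, 65.928, 3]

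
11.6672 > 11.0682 True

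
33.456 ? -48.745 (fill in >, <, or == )>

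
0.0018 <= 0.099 True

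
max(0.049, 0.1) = 0.1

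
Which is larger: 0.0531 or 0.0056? 0.0531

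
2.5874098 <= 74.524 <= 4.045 False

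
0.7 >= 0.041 True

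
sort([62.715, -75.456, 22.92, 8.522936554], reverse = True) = [62.715, 22.92, 8.522936554, -75.456]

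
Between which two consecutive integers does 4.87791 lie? 4 and 5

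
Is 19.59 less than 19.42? No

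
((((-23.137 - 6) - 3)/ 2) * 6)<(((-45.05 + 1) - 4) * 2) True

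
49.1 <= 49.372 True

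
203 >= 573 False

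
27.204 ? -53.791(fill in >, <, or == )>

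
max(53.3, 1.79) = 53.3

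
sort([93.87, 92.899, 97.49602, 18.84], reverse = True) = [97.49602, 93.87, 92.899, 18.84]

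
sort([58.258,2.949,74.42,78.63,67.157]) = [2.949,58.258,67.157,74.42,78.63]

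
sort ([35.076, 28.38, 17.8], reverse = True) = [35.076, 28.38, 17.8]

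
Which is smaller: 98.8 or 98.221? 98.221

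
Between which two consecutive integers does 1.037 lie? 1 and 2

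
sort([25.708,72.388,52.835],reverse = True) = [72.388,52.835,25.708]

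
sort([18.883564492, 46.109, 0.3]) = [0.3, 18.883564492, 46.109]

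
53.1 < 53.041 False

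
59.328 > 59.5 False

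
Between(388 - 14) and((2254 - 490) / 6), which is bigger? (388 - 14)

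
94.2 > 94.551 False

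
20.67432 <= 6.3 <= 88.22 False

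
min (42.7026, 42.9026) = 42.7026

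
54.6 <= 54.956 True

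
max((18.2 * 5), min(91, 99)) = 91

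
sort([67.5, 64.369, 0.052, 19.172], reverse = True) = [67.5, 64.369, 19.172, 0.052]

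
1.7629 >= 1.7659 False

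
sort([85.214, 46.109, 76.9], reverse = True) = [85.214, 76.9, 46.109]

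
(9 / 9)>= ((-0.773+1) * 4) True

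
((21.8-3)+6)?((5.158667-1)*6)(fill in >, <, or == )<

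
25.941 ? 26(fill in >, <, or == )<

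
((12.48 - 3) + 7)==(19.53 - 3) False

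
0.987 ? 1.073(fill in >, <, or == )<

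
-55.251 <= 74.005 True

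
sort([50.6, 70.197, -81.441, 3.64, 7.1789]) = [-81.441, 3.64, 7.1789, 50.6, 70.197]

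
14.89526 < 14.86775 False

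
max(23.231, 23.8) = 23.8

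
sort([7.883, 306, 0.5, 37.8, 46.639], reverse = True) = [306, 46.639, 37.8, 7.883, 0.5]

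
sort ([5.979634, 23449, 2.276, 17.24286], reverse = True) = [23449, 17.24286, 5.979634, 2.276]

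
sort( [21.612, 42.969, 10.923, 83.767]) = [10.923, 21.612, 42.969, 83.767]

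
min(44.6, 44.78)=44.6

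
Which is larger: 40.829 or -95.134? 40.829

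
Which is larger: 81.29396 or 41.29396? 81.29396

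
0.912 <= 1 True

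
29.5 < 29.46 False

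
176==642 False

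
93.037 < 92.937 False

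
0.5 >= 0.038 True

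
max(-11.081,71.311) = 71.311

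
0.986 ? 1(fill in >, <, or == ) <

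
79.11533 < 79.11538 True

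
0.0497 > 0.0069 True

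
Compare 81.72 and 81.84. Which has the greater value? 81.84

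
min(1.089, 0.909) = 0.909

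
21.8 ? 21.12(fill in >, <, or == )>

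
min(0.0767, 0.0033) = 0.0033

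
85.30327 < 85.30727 True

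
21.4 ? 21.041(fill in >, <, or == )>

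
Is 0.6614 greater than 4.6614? No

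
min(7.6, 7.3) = 7.3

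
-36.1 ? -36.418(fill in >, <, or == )>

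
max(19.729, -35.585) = 19.729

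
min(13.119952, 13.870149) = 13.119952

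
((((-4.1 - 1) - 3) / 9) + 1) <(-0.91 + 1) False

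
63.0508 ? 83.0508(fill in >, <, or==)<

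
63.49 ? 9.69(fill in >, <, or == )>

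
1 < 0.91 False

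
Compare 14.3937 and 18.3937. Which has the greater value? 18.3937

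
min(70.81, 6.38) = 6.38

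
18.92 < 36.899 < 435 True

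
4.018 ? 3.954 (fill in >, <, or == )>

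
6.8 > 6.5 True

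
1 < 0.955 False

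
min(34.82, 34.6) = 34.6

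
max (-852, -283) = -283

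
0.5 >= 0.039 True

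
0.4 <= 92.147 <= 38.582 False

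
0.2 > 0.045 True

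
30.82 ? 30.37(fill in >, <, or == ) >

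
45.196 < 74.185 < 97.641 True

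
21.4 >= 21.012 True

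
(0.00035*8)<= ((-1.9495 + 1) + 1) True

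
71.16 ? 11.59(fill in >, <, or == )>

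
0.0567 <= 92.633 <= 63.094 False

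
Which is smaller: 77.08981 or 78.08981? 77.08981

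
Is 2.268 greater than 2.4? No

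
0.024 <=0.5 True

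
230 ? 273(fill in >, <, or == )<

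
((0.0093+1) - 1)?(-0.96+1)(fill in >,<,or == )<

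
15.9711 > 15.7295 True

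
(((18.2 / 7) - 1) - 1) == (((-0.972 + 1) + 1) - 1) False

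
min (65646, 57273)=57273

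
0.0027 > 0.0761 False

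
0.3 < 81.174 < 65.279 False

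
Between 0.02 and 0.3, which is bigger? 0.3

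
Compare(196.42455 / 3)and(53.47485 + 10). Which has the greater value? (196.42455 / 3)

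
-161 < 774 True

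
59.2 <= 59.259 True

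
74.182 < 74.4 True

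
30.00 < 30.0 False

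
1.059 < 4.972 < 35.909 True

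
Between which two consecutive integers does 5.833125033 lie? 5 and 6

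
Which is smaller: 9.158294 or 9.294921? 9.158294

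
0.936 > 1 False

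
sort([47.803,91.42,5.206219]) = [5.206219,47.803,91.42]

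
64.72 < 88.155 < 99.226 True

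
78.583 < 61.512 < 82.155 False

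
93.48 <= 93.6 True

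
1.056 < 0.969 False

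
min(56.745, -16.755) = -16.755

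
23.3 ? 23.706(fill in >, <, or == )<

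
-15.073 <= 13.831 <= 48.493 True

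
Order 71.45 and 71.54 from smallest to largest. 71.45, 71.54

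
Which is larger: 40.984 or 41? 41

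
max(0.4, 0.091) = 0.4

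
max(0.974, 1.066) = 1.066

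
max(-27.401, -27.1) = -27.1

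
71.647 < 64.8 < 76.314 False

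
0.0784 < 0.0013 False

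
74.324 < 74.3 False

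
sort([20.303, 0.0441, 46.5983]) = [0.0441, 20.303, 46.5983]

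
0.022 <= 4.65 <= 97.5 True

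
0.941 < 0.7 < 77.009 False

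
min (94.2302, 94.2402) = 94.2302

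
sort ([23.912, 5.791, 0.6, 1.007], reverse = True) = [23.912, 5.791, 1.007, 0.6]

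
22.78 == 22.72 False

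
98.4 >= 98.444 False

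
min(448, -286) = -286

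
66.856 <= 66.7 False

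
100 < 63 False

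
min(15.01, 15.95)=15.01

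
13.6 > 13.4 True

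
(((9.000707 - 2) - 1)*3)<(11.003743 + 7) True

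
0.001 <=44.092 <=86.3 True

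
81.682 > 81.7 False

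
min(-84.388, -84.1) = -84.388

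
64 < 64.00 False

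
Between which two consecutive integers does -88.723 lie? -89 and -88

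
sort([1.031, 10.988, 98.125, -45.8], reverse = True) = [98.125, 10.988, 1.031, -45.8]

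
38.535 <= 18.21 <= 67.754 False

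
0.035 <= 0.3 True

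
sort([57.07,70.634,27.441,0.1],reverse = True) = [70.634,57.07,27.441,0.1]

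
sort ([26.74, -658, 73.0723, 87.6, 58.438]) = [-658, 26.74, 58.438, 73.0723, 87.6]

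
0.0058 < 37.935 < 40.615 True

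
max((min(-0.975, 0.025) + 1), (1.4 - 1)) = 0.4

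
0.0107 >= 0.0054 True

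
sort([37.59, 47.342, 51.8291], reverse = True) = [51.8291, 47.342, 37.59]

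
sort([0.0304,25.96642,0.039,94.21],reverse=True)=[94.21,25.96642,0.039,0.0304]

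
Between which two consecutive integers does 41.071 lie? 41 and 42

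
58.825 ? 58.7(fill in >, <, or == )>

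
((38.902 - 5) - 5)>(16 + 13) False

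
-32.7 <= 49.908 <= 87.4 True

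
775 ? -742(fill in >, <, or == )>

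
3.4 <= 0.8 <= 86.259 False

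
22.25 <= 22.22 False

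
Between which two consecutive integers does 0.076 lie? 0 and 1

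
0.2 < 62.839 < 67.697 True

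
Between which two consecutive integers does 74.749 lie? 74 and 75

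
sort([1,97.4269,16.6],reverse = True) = [97.4269,16.6,1]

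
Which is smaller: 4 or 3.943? 3.943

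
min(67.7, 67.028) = 67.028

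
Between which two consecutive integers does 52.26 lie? 52 and 53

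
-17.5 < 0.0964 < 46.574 True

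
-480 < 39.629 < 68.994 True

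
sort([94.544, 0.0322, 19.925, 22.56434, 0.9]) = [0.0322, 0.9, 19.925, 22.56434, 94.544]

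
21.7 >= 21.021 True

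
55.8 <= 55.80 True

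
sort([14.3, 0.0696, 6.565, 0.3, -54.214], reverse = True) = [14.3, 6.565, 0.3, 0.0696, -54.214]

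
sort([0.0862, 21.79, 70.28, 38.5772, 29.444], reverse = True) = [70.28, 38.5772, 29.444, 21.79, 0.0862]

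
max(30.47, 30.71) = 30.71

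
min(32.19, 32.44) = 32.19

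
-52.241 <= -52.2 True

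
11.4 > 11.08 True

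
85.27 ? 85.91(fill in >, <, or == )<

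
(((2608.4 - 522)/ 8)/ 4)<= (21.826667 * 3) True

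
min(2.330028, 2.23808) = 2.23808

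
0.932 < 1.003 True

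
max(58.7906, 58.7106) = 58.7906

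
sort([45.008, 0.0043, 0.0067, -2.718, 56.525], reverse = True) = [56.525, 45.008, 0.0067, 0.0043, -2.718]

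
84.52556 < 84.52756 True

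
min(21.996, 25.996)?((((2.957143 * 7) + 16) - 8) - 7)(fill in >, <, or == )>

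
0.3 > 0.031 True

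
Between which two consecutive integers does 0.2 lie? 0 and 1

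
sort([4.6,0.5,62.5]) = [0.5,4.6,62.5]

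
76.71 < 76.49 False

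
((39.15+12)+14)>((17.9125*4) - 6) False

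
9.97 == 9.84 False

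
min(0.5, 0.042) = 0.042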